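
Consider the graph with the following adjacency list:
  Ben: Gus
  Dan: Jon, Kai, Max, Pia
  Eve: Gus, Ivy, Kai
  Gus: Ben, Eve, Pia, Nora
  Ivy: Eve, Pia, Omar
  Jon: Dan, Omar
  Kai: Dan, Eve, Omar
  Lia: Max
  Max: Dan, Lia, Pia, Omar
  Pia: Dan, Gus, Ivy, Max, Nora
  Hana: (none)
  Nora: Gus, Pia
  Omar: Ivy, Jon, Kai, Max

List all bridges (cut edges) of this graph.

Ben-Gus, Lia-Max

The edges on the cycle Pia-Gus-Eve-Ivy-Omar-Max-Pia are not bridges since each lies on that cycle.
But removing Ben-Gus disconnects Ben from Gus; removing Lia-Max disconnects Lia from Max — these are bridges.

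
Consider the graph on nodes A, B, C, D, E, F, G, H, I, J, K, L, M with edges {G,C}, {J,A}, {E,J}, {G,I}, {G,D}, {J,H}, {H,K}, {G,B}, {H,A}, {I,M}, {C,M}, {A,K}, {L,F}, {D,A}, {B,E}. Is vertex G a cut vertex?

Deleting G raises the number of components from 2 to 3, so G is a cut vertex.

Yes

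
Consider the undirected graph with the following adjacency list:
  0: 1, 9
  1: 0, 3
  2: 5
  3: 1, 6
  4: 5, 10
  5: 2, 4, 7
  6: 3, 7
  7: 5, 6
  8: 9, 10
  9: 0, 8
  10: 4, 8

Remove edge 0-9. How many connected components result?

1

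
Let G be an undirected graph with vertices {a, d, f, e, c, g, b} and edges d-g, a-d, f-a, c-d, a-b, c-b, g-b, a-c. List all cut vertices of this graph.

a

Removing a increases the component count from 2 to 3, so a is a cut vertex.
By contrast removing c leaves 2 components; it is not a cut vertex. No other vertex is a cut vertex either.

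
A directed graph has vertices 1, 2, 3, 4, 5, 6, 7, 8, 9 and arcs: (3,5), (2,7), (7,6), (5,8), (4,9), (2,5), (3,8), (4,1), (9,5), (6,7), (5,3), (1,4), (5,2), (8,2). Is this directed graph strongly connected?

There is no directed path from 9 to 1, so the graph is not strongly connected.

No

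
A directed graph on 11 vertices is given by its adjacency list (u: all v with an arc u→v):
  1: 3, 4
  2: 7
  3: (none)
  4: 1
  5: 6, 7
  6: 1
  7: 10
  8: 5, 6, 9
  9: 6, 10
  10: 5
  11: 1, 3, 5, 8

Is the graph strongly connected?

There is no directed path from 5 to 9, so the graph is not strongly connected.

No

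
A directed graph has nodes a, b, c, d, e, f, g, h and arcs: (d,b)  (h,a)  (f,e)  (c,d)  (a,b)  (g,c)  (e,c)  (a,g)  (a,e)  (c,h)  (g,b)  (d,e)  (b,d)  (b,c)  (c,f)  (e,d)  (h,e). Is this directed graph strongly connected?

From g we can reach every vertex (a, b, c, d, e, f, g, h), and every vertex can reach g (a, b, c, d, e, f, g, h). So the whole graph is one strongly connected component.

Yes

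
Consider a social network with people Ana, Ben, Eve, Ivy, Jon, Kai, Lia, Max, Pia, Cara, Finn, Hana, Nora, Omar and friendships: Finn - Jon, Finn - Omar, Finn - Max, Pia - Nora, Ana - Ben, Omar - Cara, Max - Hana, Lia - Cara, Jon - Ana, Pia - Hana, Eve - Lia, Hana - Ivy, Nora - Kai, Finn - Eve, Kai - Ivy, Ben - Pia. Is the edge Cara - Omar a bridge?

No

After removing Cara - Omar, the path Cara-Lia-Eve-Finn-Omar still connects them, so the edge is not a bridge.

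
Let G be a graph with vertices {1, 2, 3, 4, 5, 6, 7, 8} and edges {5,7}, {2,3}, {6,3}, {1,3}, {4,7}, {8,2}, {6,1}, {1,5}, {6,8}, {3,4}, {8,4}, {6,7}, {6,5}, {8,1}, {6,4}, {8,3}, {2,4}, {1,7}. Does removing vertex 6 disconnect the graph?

No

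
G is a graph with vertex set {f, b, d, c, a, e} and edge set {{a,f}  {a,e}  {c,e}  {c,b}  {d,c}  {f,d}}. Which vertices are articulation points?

c

Removing c increases the component count from 1 to 2, so c is a cut vertex.
By contrast removing d leaves 1 component; it is not a cut vertex. No other vertex is a cut vertex either.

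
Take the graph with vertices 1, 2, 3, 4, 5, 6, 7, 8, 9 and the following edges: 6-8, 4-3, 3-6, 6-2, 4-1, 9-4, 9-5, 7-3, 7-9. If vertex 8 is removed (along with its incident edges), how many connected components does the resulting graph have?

1

With 8 gone, the remaining components are: {1, 2, 3, 4, 5, 6, 7, 9}.
That is 1 component.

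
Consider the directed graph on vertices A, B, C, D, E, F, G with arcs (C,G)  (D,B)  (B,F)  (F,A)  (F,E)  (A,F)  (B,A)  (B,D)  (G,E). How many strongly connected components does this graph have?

5

{A, F} are all mutually reachable — one SCC of size 2.
{B, D} are all mutually reachable — one SCC of size 2.
{G} is an SCC by itself.
{C} is an SCC by itself.
{E} is an SCC by itself.
That gives 5 strongly connected components.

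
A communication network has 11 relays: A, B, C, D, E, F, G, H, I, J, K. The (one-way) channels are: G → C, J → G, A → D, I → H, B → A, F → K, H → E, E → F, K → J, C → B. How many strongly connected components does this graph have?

11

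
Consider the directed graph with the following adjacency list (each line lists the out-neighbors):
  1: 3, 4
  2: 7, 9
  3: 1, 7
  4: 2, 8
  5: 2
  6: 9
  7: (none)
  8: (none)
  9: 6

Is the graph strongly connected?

No

There is no directed path from 2 to 3, so the graph is not strongly connected.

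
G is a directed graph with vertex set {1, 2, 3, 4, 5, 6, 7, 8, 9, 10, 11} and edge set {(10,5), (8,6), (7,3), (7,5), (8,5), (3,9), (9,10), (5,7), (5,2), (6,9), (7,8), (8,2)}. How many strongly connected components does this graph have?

5

{3, 5, 6, 7, 8, 9, 10} are all mutually reachable — one SCC of size 7.
{4} is an SCC by itself.
{11} is an SCC by itself.
{1} is an SCC by itself.
{2} is an SCC by itself.
That gives 5 strongly connected components.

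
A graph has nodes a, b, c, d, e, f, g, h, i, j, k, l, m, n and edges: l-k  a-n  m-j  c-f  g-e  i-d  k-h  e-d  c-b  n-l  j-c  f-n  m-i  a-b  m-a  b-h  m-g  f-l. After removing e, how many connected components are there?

1

With e gone, the remaining components are: {a, b, c, d, f, g, h, i, j, k, l, m, n}.
That is 1 component.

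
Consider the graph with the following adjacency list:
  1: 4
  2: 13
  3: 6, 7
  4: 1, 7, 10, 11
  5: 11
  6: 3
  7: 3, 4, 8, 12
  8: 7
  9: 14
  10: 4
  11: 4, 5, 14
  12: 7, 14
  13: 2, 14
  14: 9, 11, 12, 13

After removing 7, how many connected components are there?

With 7 gone, the remaining components are: {8}; {3, 6}; {1, 2, 4, 5, 9, 10, 11, 12, 13, 14}.
That is 3 components.

3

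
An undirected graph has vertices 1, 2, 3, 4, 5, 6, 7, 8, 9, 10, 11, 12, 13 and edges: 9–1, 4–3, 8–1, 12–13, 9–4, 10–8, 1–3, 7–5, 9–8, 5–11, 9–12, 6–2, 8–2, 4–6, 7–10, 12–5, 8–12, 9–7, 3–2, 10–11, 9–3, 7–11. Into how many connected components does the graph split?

Starting from 1 we can reach 1, 2, 3, 4, 5, 6, 7, 8, 9, 10, 11, 12, 13. That is one component of size 13.
Total: 1 component.

1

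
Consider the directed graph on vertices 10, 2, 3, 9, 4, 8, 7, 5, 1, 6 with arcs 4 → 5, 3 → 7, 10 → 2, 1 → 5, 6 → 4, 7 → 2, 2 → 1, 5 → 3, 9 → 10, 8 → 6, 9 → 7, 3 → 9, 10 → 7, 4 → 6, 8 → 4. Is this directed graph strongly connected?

There is no directed path from 6 to 8, so the graph is not strongly connected.

No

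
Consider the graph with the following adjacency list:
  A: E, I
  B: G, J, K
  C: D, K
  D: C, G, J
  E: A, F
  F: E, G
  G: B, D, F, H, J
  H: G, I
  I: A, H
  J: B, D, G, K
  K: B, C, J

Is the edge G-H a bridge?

After removing G-H, the path G-F-E-A-I-H still connects them, so the edge is not a bridge.

No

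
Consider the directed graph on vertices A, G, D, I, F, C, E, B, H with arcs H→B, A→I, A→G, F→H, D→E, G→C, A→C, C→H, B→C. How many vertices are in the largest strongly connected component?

3

{B, C, H} are all mutually reachable — one SCC of size 3.
{I} is an SCC by itself.
{E} is an SCC by itself.
{G} is an SCC by itself.
{A} is an SCC by itself.
(and 2 more singleton SCCs)
The largest has 3 vertices.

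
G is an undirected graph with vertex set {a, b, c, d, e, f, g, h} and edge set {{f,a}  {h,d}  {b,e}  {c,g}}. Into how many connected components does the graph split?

4

Starting from d we can reach d, h. That is one component of size 2.
Starting from b we can reach b, e. That is one component of size 2.
Starting from a we can reach a, f. That is one component of size 2.
Starting from c we can reach c, g. That is one component of size 2.
Total: 4 components.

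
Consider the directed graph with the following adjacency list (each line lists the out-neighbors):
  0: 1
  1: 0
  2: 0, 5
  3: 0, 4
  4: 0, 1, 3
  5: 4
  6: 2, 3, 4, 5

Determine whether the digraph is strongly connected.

No

There is no directed path from 0 to 3, so the graph is not strongly connected.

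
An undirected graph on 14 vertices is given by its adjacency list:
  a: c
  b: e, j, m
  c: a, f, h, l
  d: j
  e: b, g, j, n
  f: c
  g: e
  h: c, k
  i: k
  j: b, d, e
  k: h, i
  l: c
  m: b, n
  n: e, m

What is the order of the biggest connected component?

Starting from b we can reach b, d, e, g, j, m, n. That is one component of size 7.
Starting from a we can reach a, c, f, h, i, k, l. That is one component of size 7.
The largest has 7 vertices.

7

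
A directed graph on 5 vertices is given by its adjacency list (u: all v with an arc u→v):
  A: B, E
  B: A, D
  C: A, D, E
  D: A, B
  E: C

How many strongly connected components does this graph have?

1

{A, B, C, D, E} are all mutually reachable — one SCC of size 5.
That gives 1 strongly connected component.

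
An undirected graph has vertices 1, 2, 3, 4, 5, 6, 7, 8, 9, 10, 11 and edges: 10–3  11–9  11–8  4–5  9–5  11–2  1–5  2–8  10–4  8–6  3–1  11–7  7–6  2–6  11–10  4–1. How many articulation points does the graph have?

Removing 11 increases the component count from 1 to 2, so 11 is a cut vertex.
By contrast removing 10 leaves 1 component; it is not a cut vertex. No other vertex is a cut vertex either.

1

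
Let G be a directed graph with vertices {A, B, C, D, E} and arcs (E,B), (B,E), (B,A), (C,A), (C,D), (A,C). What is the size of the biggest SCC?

{A, C} are all mutually reachable — one SCC of size 2.
{B, E} are all mutually reachable — one SCC of size 2.
{D} is an SCC by itself.
The largest has 2 vertices.

2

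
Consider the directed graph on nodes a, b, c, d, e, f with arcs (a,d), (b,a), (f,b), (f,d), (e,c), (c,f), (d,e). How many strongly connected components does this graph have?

{a, b, c, d, e, f} are all mutually reachable — one SCC of size 6.
That gives 1 strongly connected component.

1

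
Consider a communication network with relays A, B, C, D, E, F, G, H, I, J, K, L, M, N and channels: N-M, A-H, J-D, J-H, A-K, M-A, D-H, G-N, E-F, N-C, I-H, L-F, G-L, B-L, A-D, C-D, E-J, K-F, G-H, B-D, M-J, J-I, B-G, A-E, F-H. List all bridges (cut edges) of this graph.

none

The edges on the cycle G-N-M-A-E-F-L-G are not bridges since each lies on that cycle.
Every edge lies on some cycle, so there are no bridges.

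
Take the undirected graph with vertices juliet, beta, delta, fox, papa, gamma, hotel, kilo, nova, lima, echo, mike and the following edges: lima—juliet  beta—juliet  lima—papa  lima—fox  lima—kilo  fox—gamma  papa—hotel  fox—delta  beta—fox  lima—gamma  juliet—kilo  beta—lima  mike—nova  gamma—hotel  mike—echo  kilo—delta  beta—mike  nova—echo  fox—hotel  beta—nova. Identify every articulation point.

beta

Removing beta increases the component count from 1 to 2, so beta is a cut vertex.
By contrast removing papa leaves 1 component; it is not a cut vertex. No other vertex is a cut vertex either.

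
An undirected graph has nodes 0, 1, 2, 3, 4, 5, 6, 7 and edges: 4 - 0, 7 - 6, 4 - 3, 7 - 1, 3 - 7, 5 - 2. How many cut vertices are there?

Removing 3 increases the component count from 2 to 3, so 3 is a cut vertex.
Removing 4 increases the component count from 2 to 3, so 4 is a cut vertex.
Removing 7 increases the component count from 2 to 4, so 7 is a cut vertex.
By contrast removing 1 leaves 2 components; it is not a cut vertex. No other vertex is a cut vertex either.

3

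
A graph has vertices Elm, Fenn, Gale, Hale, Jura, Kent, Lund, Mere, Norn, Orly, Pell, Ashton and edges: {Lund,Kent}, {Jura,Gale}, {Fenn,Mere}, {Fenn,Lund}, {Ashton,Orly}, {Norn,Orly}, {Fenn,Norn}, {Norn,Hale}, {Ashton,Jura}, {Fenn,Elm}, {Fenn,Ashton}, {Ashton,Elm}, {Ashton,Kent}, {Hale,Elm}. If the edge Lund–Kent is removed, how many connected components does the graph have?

2

Lund and Kent are still connected via Lund-Fenn-Ashton-Kent, so the component count stays at 2.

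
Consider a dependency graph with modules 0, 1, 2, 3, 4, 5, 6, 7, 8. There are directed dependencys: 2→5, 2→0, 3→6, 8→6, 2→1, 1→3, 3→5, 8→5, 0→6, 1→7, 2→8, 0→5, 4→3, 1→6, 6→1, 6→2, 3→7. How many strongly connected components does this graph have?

4

{0, 1, 2, 3, 6, 8} are all mutually reachable — one SCC of size 6.
{5} is an SCC by itself.
{4} is an SCC by itself.
{7} is an SCC by itself.
That gives 4 strongly connected components.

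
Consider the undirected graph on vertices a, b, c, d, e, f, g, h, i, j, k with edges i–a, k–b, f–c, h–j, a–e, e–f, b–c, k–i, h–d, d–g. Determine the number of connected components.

Starting from d we can reach d, g, h, j. That is one component of size 4.
Starting from a we can reach a, b, c, e, f, i, k. That is one component of size 7.
Total: 2 components.

2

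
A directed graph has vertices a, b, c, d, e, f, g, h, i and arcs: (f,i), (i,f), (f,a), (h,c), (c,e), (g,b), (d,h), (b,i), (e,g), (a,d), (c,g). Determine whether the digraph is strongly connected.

Yes

From b we can reach every vertex (a, b, c, d, e, f, g, h, i), and every vertex can reach b (a, b, c, d, e, f, g, h, i). So the whole graph is one strongly connected component.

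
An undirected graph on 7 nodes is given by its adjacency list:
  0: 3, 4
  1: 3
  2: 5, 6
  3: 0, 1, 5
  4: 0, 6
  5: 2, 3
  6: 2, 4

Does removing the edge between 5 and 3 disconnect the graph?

No

After removing 5-3, the path 5-2-6-4-0-3 still connects them, so the edge is not a bridge.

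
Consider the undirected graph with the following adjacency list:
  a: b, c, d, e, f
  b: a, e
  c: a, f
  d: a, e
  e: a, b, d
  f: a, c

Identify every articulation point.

a

Removing a increases the component count from 1 to 2, so a is a cut vertex.
By contrast removing d leaves 1 component; it is not a cut vertex. No other vertex is a cut vertex either.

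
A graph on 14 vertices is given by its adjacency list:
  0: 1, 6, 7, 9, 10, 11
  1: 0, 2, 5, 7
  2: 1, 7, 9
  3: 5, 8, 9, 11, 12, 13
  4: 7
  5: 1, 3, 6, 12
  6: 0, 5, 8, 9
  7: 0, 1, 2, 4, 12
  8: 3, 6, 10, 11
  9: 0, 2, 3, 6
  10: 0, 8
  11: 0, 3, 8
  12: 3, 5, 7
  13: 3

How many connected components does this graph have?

1

Starting from 0 we can reach 0, 1, 2, 3, 4, 5, 6, 7, 8, 9, 10, 11, 12, 13. That is one component of size 14.
Total: 1 component.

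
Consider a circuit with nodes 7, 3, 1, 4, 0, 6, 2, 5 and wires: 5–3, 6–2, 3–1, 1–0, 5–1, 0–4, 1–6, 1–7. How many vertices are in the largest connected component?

8

Starting from 0 we can reach 0, 1, 2, 3, 4, 5, 6, 7. That is one component of size 8.
The largest has 8 vertices.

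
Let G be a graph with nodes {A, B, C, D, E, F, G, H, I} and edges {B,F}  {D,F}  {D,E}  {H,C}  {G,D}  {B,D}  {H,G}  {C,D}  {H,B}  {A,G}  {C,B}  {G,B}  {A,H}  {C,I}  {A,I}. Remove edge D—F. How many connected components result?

1

D and F are still connected via D-B-F, so the component count stays at 1.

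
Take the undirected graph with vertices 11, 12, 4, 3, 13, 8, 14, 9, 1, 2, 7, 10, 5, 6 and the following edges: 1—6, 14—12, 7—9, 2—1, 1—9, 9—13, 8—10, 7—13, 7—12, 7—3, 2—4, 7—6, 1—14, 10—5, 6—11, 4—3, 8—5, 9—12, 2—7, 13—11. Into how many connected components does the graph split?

Starting from 5 we can reach 5, 8, 10. That is one component of size 3.
Starting from 1 we can reach 1, 2, 3, 4, 6, 7, 9, 11, 12, 13, 14. That is one component of size 11.
Total: 2 components.

2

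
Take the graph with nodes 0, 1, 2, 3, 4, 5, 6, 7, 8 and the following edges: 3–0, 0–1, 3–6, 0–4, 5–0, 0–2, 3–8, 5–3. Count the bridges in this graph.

The edges on the cycle 5-3-0-5 are not bridges since each lies on that cycle.
But removing 0–2 disconnects 0 from 2; removing 0–1 disconnects 0 from 1; removing 3–8 disconnects 3 from 8; removing 3–6 disconnects 3 from 6 — these are bridges.
In total 5 edges are bridges.

5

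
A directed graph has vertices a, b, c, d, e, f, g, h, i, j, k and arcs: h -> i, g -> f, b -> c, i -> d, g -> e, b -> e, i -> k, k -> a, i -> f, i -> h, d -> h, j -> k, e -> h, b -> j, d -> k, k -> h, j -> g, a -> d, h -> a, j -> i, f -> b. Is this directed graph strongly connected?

No

There is no directed path from c to k, so the graph is not strongly connected.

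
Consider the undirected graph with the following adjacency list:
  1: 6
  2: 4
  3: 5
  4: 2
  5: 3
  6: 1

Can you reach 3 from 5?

Yes

From 5 we can reach 3, 5, which includes 3.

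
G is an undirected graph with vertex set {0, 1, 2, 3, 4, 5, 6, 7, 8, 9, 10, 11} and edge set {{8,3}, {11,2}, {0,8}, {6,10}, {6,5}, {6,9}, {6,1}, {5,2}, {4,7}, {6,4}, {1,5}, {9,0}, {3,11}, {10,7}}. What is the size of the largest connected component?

Starting from 0 we can reach 0, 1, 2, 3, 4, 5, 6, 7, 8, 9, 10, 11. That is one component of size 12.
The largest has 12 vertices.

12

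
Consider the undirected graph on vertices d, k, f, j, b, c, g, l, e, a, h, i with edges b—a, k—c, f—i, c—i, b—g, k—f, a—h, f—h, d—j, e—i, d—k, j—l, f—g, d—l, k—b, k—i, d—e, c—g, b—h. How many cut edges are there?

The edges on the cycle d-j-l-d are not bridges since each lies on that cycle.
Every edge lies on some cycle, so there are no bridges.

0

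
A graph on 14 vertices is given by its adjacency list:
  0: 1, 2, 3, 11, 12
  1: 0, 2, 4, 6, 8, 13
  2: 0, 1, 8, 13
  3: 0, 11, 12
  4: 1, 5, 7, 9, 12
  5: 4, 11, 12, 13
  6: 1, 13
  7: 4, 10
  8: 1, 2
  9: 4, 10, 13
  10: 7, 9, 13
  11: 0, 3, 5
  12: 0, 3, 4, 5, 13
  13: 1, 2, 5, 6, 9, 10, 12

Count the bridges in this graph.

0

The edges on the cycle 0-11-5-4-1-0 are not bridges since each lies on that cycle.
Every edge lies on some cycle, so there are no bridges.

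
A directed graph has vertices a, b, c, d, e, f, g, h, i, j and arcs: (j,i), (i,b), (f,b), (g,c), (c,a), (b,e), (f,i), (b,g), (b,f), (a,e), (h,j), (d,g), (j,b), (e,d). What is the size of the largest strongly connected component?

5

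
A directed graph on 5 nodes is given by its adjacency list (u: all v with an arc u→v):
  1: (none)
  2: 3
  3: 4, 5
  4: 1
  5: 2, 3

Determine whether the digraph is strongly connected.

There is no directed path from 4 to 2, so the graph is not strongly connected.

No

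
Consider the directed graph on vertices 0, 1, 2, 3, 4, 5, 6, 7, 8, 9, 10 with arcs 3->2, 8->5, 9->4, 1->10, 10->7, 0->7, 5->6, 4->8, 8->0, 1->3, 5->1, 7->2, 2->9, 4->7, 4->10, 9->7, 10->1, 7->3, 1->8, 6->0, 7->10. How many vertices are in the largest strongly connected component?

11

{0, 1, 2, 3, 4, 5, 6, 7, 8, 9, 10} are all mutually reachable — one SCC of size 11.
The largest has 11 vertices.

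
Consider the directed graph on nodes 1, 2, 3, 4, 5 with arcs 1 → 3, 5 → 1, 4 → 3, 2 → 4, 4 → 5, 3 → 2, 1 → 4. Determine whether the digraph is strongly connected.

From 5 we can reach every vertex (1, 2, 3, 4, 5), and every vertex can reach 5 (1, 2, 3, 4, 5). So the whole graph is one strongly connected component.

Yes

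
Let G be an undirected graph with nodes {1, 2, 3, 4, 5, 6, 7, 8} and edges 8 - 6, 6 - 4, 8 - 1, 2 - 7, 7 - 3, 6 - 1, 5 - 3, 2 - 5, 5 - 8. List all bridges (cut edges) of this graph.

The edges on the cycle 8-6-1-8 are not bridges since each lies on that cycle.
But removing 4 - 6 disconnects 4 from 6; removing 8 - 5 disconnects 8 from 5 — these are bridges.

4-6, 5-8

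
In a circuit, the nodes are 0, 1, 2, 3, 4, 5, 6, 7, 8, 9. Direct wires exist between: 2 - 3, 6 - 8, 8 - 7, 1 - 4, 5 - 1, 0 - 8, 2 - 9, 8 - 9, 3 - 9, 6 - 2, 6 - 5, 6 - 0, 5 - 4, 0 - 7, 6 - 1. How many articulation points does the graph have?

1

Removing 6 increases the component count from 1 to 2, so 6 is a cut vertex.
By contrast removing 1 leaves 1 component; it is not a cut vertex. No other vertex is a cut vertex either.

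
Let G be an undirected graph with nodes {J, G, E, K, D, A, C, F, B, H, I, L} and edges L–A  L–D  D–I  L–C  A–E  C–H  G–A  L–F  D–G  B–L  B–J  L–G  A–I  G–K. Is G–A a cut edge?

No

After removing G–A, the path G-L-A still connects them, so the edge is not a bridge.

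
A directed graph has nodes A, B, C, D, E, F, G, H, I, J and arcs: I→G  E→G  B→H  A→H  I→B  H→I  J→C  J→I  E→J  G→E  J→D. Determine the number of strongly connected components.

5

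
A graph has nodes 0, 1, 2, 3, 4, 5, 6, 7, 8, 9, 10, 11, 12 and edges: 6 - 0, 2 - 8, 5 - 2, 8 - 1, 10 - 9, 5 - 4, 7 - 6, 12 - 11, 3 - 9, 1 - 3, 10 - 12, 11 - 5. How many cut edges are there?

The edges on the cycle 10-12-11-5-2-8-1-3-9-10 are not bridges since each lies on that cycle.
But removing 7 - 6 disconnects 7 from 6; removing 4 - 5 disconnects 4 from 5; removing 6 - 0 disconnects 6 from 0 — these are bridges.
That makes 3 bridges.

3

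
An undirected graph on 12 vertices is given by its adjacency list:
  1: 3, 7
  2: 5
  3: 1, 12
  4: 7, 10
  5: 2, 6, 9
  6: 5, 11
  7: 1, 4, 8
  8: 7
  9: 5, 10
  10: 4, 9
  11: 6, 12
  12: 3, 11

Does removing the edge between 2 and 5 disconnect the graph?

Removing 2-5 leaves no path between 2 and 5: the component count goes from 1 to 2. So it is a bridge.

Yes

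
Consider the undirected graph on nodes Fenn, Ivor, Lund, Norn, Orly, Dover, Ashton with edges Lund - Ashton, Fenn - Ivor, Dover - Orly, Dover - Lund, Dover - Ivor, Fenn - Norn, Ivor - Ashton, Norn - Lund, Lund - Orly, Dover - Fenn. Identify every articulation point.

none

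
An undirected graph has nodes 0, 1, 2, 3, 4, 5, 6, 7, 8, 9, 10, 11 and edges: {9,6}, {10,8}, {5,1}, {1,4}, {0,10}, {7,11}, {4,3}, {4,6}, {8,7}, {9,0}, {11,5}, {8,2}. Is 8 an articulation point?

Yes

Deleting 8 raises the number of components from 1 to 2, so 8 is a cut vertex.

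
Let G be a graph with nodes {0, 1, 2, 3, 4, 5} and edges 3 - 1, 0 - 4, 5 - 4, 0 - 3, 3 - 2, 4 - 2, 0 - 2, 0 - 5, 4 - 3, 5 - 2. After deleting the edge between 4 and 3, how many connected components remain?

4 and 3 are still connected via 4-0-3, so the component count stays at 1.

1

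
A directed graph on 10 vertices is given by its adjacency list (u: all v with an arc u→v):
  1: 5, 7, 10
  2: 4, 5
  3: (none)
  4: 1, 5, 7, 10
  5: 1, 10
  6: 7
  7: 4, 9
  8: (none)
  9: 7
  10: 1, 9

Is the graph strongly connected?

No

There is no directed path from 3 to 5, so the graph is not strongly connected.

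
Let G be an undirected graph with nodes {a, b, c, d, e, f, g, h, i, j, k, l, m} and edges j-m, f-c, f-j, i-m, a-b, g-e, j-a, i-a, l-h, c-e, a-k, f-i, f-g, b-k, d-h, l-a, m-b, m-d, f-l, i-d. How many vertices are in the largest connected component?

13

Starting from a we can reach a, b, c, d, e, f, g, h, i, j, k, l, m. That is one component of size 13.
The largest has 13 vertices.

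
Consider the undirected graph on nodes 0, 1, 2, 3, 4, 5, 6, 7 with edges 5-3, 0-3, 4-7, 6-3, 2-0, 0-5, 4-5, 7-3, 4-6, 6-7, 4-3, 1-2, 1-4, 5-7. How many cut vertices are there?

Removing 4, for instance, still leaves 1 component. No single vertex removal increases the component count — the graph has no articulation points.

0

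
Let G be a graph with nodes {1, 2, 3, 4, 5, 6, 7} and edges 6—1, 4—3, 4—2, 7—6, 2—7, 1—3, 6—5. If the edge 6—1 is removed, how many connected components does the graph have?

1

6 and 1 are still connected via 6-7-2-4-3-1, so the component count stays at 1.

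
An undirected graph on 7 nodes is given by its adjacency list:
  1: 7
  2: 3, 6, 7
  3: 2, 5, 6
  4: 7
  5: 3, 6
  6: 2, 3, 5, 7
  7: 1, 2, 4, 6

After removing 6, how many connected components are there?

1

With 6 gone, the remaining components are: {1, 2, 3, 4, 5, 7}.
That is 1 component.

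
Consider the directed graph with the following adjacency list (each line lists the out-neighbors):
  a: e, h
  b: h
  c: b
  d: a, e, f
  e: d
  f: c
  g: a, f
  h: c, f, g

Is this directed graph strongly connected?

From a we can reach every vertex (a, b, c, d, e, f, g, h), and every vertex can reach a (a, b, c, d, e, f, g, h). So the whole graph is one strongly connected component.

Yes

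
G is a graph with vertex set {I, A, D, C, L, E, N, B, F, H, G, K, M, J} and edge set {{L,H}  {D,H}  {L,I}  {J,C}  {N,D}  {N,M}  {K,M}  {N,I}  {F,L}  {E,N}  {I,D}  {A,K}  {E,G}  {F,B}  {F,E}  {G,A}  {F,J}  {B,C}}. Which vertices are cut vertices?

Removing F increases the component count from 1 to 2, so F is a cut vertex.
By contrast removing B leaves 1 component; it is not a cut vertex. No other vertex is a cut vertex either.

F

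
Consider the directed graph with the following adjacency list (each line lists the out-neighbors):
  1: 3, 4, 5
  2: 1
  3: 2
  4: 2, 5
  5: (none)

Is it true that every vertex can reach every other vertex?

There is no directed path from 5 to 1, so the graph is not strongly connected.

No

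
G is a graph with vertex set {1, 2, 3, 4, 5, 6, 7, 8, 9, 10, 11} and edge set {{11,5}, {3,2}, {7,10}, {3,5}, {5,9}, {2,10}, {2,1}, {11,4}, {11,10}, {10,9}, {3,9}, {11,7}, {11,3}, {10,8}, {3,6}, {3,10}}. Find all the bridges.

1-2, 10-8, 11-4, 3-6

The edges on the cycle 11-7-10-9-3-11 are not bridges since each lies on that cycle.
But removing 6–3 disconnects 6 from 3; removing 4–11 disconnects 4 from 11; removing 1–2 disconnects 1 from 2; removing 10–8 disconnects 10 from 8 — these are bridges.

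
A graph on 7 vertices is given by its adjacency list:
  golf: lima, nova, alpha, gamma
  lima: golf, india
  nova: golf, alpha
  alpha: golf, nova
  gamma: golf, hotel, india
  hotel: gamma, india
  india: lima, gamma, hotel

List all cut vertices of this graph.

golf

Removing golf increases the component count from 1 to 2, so golf is a cut vertex.
By contrast removing hotel leaves 1 component; it is not a cut vertex. No other vertex is a cut vertex either.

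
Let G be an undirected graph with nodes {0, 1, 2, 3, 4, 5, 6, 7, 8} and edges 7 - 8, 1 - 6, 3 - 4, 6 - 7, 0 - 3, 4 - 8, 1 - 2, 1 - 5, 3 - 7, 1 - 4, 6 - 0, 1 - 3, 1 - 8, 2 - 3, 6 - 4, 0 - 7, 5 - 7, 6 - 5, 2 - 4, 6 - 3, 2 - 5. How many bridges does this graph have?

The edges on the cycle 1-2-5-1 are not bridges since each lies on that cycle.
Every edge lies on some cycle, so there are no bridges.

0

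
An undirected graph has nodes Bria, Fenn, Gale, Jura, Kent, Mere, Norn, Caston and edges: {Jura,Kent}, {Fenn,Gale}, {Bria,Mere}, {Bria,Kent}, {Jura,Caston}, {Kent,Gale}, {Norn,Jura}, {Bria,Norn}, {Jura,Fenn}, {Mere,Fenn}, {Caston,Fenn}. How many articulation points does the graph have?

0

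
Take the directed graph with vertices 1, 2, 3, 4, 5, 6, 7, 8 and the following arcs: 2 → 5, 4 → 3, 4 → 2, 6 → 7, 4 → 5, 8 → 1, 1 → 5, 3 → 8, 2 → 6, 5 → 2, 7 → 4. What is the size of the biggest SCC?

8

{1, 2, 3, 4, 5, 6, 7, 8} are all mutually reachable — one SCC of size 8.
The largest has 8 vertices.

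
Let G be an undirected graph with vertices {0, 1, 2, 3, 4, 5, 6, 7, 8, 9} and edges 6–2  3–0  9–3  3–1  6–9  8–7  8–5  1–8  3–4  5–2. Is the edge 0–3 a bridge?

Yes

Removing 0–3 leaves no path between 0 and 3: the component count goes from 1 to 2. So it is a bridge.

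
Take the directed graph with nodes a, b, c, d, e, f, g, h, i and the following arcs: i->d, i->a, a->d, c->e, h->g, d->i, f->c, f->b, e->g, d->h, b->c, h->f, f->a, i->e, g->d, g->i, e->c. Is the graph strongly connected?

From f we can reach every vertex (a, b, c, d, e, f, g, h, i), and every vertex can reach f (a, b, c, d, e, f, g, h, i). So the whole graph is one strongly connected component.

Yes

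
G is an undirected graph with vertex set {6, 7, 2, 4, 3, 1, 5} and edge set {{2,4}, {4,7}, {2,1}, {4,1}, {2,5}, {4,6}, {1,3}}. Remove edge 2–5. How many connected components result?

Before removal there is 1 component.
2–5 is a bridge — removing it separates 2's side from 5's side.
After removal: 2 components.

2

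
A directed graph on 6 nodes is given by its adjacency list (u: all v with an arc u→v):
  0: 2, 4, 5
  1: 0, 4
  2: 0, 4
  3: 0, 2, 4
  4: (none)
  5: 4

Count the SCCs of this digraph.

5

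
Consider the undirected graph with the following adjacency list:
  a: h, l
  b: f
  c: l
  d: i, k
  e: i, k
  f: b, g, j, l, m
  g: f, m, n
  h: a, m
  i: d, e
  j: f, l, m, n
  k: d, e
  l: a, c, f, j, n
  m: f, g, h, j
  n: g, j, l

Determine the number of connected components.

2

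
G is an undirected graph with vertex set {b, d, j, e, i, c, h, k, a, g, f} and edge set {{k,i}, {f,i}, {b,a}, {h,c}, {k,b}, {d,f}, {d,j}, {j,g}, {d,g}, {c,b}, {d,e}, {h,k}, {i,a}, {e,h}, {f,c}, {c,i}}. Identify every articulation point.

Removing d increases the component count from 1 to 2, so d is a cut vertex.
By contrast removing c leaves 1 component; it is not a cut vertex. No other vertex is a cut vertex either.

d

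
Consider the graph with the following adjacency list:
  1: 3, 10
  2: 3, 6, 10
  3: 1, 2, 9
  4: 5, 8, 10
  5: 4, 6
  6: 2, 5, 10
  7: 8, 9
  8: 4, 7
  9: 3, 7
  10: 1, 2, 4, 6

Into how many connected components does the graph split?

Starting from 1 we can reach 1, 2, 3, 4, 5, 6, 7, 8, 9, 10. That is one component of size 10.
Total: 1 component.

1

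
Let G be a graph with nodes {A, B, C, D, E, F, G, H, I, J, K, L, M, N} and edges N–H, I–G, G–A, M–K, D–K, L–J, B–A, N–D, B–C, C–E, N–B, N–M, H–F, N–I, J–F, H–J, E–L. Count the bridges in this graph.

0

The edges on the cycle N-I-G-A-B-N are not bridges since each lies on that cycle.
Every edge lies on some cycle, so there are no bridges.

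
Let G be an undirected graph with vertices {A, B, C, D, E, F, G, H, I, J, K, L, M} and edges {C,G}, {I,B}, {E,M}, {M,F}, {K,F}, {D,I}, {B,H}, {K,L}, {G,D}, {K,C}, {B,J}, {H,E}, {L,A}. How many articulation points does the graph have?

3

Removing B increases the component count from 1 to 2, so B is a cut vertex.
Removing K increases the component count from 1 to 2, so K is a cut vertex.
Removing L increases the component count from 1 to 2, so L is a cut vertex.
By contrast removing E leaves 1 component; it is not a cut vertex. No other vertex is a cut vertex either.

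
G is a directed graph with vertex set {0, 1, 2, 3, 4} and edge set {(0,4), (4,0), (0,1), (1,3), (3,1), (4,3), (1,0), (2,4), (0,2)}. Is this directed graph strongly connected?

Yes

From 4 we can reach every vertex (0, 1, 2, 3, 4), and every vertex can reach 4 (0, 1, 2, 3, 4). So the whole graph is one strongly connected component.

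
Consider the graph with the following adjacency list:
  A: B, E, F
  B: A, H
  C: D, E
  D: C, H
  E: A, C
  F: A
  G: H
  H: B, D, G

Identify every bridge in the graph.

The edges on the cycle A-E-C-D-H-B-A are not bridges since each lies on that cycle.
But removing A-F disconnects A from F; removing H-G disconnects H from G — these are bridges.

A-F, G-H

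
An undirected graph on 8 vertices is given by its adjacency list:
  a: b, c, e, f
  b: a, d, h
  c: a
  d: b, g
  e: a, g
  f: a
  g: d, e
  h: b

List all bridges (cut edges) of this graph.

a-c, a-f, b-h

The edges on the cycle e-a-b-d-g-e are not bridges since each lies on that cycle.
But removing a-f disconnects a from f; removing b-h disconnects b from h; removing a-c disconnects a from c — these are bridges.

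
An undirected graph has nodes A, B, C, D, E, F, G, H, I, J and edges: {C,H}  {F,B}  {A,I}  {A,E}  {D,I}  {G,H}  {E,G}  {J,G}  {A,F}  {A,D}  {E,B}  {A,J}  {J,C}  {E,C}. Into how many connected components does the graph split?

Starting from A we can reach A, B, C, D, E, F, G, H, I, J. That is one component of size 10.
Total: 1 component.

1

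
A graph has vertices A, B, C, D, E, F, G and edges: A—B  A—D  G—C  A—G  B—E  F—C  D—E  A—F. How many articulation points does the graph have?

1

Removing A increases the component count from 1 to 2, so A is a cut vertex.
By contrast removing D leaves 1 component; it is not a cut vertex. No other vertex is a cut vertex either.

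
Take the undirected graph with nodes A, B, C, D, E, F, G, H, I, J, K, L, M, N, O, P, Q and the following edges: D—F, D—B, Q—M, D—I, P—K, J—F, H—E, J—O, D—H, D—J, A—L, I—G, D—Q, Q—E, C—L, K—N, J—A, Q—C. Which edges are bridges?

B-D, D-I, G-I, J-O, K-N, K-P, M-Q

The edges on the cycle D-Q-C-L-A-J-D are not bridges since each lies on that cycle.
But removing D—B disconnects D from B; removing M—Q disconnects M from Q; removing N—K disconnects N from K; removing J—O disconnects J from O — these are bridges.
In total 7 edges are bridges.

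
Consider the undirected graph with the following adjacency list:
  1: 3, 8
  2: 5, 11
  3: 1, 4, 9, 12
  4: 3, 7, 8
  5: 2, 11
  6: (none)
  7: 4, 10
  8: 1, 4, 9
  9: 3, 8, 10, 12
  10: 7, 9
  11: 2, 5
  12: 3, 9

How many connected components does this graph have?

3

6 is isolated — a component by itself.
Starting from 2 we can reach 2, 5, 11. That is one component of size 3.
Starting from 1 we can reach 1, 3, 4, 7, 8, 9, 10, 12. That is one component of size 8.
Total: 3 components.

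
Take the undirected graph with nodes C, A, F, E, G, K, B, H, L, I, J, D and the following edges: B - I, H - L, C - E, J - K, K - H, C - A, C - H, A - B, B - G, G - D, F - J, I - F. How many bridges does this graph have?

4

The edges on the cycle C-A-B-I-F-J-K-H-C are not bridges since each lies on that cycle.
But removing G - D disconnects G from D; removing G - B disconnects G from B; removing C - E disconnects C from E; removing L - H disconnects L from H — these are bridges.
That makes 4 bridges.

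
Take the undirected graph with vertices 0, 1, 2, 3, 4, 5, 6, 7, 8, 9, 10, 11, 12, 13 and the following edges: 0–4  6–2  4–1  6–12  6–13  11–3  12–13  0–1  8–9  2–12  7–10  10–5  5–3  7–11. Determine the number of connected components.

4

Starting from 8 we can reach 8, 9. That is one component of size 2.
Starting from 0 we can reach 0, 1, 4. That is one component of size 3.
Starting from 2 we can reach 2, 6, 12, 13. That is one component of size 4.
Starting from 3 we can reach 3, 5, 7, 10, 11. That is one component of size 5.
Total: 4 components.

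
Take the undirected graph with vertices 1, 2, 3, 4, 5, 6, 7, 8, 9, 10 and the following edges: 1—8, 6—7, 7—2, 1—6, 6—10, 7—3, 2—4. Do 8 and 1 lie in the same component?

From 8 we can reach 1, 2, 3, 4, 6, 7, 8, 10, which includes 1.

Yes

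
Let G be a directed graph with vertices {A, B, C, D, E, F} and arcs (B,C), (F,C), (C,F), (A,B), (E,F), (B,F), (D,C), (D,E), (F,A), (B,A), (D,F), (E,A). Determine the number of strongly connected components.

3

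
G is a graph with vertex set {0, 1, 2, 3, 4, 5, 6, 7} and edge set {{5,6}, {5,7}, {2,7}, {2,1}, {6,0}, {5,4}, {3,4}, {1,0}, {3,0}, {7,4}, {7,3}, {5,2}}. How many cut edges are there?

0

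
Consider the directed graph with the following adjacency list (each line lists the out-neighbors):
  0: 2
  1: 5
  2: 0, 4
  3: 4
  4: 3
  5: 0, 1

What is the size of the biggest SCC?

2

{1, 5} are all mutually reachable — one SCC of size 2.
{3, 4} are all mutually reachable — one SCC of size 2.
{0, 2} are all mutually reachable — one SCC of size 2.
The largest has 2 vertices.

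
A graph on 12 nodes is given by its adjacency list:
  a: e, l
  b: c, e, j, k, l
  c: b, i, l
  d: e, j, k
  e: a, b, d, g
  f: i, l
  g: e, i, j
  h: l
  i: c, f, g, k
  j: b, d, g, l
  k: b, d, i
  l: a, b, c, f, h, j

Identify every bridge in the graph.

h-l

The edges on the cycle l-f-i-k-b-c-l are not bridges since each lies on that cycle.
But removing h-l disconnects h from l — this is a bridge.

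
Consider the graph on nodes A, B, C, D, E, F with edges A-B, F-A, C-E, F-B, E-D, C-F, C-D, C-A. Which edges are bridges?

none

The edges on the cycle C-E-D-C are not bridges since each lies on that cycle.
Every edge lies on some cycle, so there are no bridges.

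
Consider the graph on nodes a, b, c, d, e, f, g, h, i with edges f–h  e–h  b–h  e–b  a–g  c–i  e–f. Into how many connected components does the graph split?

4

d is isolated — a component by itself.
Starting from c we can reach c, i. That is one component of size 2.
Starting from a we can reach a, g. That is one component of size 2.
Starting from b we can reach b, e, f, h. That is one component of size 4.
Total: 4 components.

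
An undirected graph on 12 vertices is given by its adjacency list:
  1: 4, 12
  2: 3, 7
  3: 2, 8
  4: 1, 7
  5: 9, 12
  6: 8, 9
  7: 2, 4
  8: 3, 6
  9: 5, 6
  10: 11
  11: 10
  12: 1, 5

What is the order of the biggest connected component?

Starting from 10 we can reach 10, 11. That is one component of size 2.
Starting from 1 we can reach 1, 2, 3, 4, 5, 6, 7, 8, 9, 12. That is one component of size 10.
The largest has 10 vertices.

10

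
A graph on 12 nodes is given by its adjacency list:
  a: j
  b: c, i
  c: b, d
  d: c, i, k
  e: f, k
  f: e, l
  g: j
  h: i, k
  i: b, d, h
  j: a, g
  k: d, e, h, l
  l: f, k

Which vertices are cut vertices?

Removing j increases the component count from 2 to 3, so j is a cut vertex.
Removing k increases the component count from 2 to 3, so k is a cut vertex.
By contrast removing b leaves 2 components; it is not a cut vertex. No other vertex is a cut vertex either.

j, k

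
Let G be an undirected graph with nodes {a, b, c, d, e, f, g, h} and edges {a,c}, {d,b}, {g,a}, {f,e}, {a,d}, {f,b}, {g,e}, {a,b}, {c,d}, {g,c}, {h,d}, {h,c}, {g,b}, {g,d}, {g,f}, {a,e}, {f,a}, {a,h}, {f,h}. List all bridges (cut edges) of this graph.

none

The edges on the cycle g-f-e-a-g are not bridges since each lies on that cycle.
Every edge lies on some cycle, so there are no bridges.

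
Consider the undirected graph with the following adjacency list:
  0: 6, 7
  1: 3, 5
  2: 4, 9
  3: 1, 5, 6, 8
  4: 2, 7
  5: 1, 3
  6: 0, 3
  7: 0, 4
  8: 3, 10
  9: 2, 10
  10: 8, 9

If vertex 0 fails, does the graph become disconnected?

No

Deleting 0 leaves 1 component (was 1) (its neighbors 6, 7 remain connected to each other), so 0 is not a cut vertex.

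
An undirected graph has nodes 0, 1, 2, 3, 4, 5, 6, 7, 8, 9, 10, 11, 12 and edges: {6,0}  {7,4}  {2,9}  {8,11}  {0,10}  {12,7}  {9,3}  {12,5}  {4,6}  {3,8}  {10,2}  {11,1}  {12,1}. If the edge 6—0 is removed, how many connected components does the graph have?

1

6 and 0 are still connected via 6-4-7-12-1-11-8-3-9-2-10-0, so the component count stays at 1.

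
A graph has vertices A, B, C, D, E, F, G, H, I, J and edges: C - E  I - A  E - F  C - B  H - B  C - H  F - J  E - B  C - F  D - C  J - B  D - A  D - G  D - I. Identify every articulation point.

Removing C increases the component count from 1 to 2, so C is a cut vertex.
Removing D increases the component count from 1 to 3, so D is a cut vertex.
By contrast removing B leaves 1 component; it is not a cut vertex. No other vertex is a cut vertex either.

C, D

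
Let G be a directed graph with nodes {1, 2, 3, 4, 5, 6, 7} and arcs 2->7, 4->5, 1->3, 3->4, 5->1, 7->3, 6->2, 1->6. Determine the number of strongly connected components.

{1, 2, 3, 4, 5, 6, 7} are all mutually reachable — one SCC of size 7.
That gives 1 strongly connected component.

1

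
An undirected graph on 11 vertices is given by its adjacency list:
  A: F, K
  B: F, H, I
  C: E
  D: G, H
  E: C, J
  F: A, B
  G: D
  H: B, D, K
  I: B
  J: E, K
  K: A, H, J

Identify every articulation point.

B, D, E, H, J, K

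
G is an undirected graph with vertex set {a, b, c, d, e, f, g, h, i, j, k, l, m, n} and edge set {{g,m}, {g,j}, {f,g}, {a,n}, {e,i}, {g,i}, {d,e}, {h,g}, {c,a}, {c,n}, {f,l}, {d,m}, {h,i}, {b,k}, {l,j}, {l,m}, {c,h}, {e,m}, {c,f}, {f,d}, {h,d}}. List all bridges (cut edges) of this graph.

The edges on the cycle c-a-n-c are not bridges since each lies on that cycle.
But removing b–k disconnects b from k — this is a bridge.

b-k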